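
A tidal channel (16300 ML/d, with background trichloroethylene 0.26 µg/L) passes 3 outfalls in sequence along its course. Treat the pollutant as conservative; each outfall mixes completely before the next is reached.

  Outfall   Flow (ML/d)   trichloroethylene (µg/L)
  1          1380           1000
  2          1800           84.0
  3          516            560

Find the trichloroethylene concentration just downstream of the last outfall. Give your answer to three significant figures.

After outfall 1: Q = 16300 + 1380 = 17680 ML/d; C = (16300·0.2600 + 1380·1000)/17680 = 78.29 µg/L.
After outfall 2: Q = 17680 + 1800 = 19480 ML/d; C = (17680·78.29 + 1800·84.00)/19480 = 78.82 µg/L.
After outfall 3: Q = 19480 + 516.0 = 20000 ML/d; C = (19480·78.82 + 516.0·560.0)/20000 = 91.24 µg/L.

91.2 µg/L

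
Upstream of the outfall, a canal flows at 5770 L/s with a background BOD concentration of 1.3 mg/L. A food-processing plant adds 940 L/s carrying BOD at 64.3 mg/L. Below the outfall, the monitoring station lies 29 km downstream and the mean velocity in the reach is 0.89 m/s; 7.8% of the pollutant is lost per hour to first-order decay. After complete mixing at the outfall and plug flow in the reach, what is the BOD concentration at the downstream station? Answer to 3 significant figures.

Flow-weighted average: C = (5770·1.300 + 940.0·64.30) / 6710 = 67940/6710 = 10.13 mg/L.
Travel time t = 29·1000 / 0.89 = 32580 s = 9.051 h.
7.8%/h lost → k = −ln(1 − 0.078) = 0.08121 h⁻¹.
First-order decay: C = 10.13·exp(−k·t) = 10.13·0.4795 = 4.855 mg/L.

4.86 mg/L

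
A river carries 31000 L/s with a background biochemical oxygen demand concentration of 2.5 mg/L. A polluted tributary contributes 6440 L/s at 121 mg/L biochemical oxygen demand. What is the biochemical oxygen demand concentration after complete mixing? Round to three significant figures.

22.9 mg/L

Mass balance: C = (31000·2.500 + 6440·121.0) / 37440 = 856700/37440 = 22.88 mg/L.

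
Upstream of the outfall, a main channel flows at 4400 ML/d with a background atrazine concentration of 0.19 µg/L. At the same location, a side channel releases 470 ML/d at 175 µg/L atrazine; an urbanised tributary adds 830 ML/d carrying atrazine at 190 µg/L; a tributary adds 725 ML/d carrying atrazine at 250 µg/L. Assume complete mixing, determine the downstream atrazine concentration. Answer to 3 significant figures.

65.7 µg/L

After mixing, C = (4400·0.1900 + 470.0·175.0 + 830.0·190.0 + 725.0·250.0) / 6425 = 422000/6425 = 65.69 µg/L.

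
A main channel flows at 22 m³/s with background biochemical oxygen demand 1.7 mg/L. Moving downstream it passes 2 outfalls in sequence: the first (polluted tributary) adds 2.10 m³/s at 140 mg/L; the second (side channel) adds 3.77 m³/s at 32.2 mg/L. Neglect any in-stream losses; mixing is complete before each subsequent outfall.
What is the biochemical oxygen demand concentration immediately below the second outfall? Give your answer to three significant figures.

After outfall 1: Q = 22.00 + 2.100 = 24.10 m³/s; C = (22.00·1.700 + 2.100·140.0)/24.10 = 13.75 mg/L.
After outfall 2: Q = 24.10 + 3.770 = 27.87 m³/s; C = (24.10·13.75 + 3.770·32.20)/27.87 = 16.25 mg/L.

16.2 mg/L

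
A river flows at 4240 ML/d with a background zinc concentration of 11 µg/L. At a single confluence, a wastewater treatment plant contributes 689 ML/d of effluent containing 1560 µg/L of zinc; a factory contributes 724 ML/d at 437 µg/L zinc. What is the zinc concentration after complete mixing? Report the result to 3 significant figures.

254 µg/L

Conservation of mass: C = (4240·11.00 + 689.0·1560 + 724.0·437.0) / 5653 = 1438000/5653 = 254.4 µg/L.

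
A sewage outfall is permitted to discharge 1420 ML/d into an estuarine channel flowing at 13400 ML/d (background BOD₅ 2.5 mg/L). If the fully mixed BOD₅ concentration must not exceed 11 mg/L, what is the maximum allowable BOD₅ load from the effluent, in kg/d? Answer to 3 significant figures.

Mass balance at the limit: 13400·2.500 + 1420·Cₑ = 14820·11 → Cₑ = 91.21 mg/L.
1420 ML/d = 16.44 m³/s. Load = 16.44 m³/s × 91.21 g/m³ × 86 400 s/d = 129500 kg/d.

130000 kg/d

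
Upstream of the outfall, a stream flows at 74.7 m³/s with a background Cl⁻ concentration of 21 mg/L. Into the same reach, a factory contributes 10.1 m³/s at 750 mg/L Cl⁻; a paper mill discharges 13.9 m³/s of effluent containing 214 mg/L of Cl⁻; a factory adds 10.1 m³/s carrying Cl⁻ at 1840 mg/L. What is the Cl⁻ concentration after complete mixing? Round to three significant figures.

282 mg/L

Mass balance: C = (74.70·21.00 + 10.10·750.0 + 13.90·214.0 + 10.10·1840) / 108.8 = 30700/108.8 = 282.2 mg/L.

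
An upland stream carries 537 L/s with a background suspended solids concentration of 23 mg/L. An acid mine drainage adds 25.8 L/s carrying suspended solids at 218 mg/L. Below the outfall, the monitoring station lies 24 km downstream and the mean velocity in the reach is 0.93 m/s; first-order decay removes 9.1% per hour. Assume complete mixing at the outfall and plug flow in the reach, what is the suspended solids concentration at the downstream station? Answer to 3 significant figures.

Mixed concentration C = ΣQC/ΣQ = (537.0·23.00 + 25.80·218.0) / 562.8 = 17980/562.8 = 31.94 mg/L.
Travel time t = 24·1000 / 0.93 = 25810 s = 7.168 h.
9.1%/h lost → k = −ln(1 − 0.091) = 0.09541 h⁻¹.
First-order decay: C = 31.94·exp(−k·t) = 31.94·0.5046 = 16.12 mg/L.

16.1 mg/L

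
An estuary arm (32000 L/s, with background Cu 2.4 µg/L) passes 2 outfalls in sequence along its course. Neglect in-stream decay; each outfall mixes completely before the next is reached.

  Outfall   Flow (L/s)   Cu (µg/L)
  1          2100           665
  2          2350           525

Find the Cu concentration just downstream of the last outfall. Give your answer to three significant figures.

After outfall 1: Q = 32000 + 2100 = 34100 L/s; C = (32000·2.400 + 2100·665.0)/34100 = 43.21 µg/L.
After outfall 2: Q = 34100 + 2350 = 36450 L/s; C = (34100·43.21 + 2350·525.0)/36450 = 74.27 µg/L.

74.3 µg/L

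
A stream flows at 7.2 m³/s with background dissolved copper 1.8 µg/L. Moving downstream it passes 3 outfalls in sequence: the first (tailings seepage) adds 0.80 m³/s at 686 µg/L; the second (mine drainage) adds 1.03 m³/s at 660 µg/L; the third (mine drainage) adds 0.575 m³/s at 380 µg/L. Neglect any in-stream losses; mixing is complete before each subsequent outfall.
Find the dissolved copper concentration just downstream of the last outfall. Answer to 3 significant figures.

152 µg/L

Outfall 1: combined Q = 8.000 m³/s; C = (7.200·1.800 + 0.8000·686.0)/8.000 = 70.22 µg/L.
Outfall 2: combined Q = 9.030 m³/s; C = (8.000·70.22 + 1.030·660.0)/9.030 = 137.5 µg/L.
Outfall 3: combined Q = 9.605 m³/s; C = (9.030·137.5 + 0.5750·380.0)/9.605 = 152.0 µg/L.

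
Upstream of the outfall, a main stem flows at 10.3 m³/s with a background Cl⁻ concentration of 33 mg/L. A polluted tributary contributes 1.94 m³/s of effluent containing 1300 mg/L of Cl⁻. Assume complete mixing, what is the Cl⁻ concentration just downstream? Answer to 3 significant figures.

234 mg/L

After mixing, C = (10.30·33.00 + 1.940·1300) / 12.24 = 2862/12.24 = 233.8 mg/L.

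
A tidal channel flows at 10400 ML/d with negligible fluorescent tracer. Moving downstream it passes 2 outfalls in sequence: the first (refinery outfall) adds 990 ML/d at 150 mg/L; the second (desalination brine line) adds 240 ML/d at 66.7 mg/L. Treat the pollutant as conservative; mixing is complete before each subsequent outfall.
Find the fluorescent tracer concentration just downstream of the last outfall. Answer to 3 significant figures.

14.1 mg/L

Outfall 1: combined Q = 11390 ML/d; C = (10400·0 + 990.0·150.0)/11390 = 13.04 mg/L.
Outfall 2: combined Q = 11630 ML/d; C = (11390·13.04 + 240.0·66.70)/11630 = 14.15 mg/L.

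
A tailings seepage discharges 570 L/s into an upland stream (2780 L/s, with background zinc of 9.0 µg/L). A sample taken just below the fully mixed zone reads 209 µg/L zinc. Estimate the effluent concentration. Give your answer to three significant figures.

Mass balance: 2780·9.000 + 570.0·Cₑ = 3350·209.0
→ Cₑ = (3350·209.0 − 2780·9.000) / 570.0 = 1184 µg/L.

1180 µg/L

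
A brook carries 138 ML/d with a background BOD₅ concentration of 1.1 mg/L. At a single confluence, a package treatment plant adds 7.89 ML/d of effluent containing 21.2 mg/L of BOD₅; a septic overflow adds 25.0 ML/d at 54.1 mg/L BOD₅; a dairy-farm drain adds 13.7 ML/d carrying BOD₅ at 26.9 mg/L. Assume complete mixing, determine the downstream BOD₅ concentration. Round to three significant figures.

11.1 mg/L

Mixed concentration C = ΣQC/ΣQ = (138.0·1.100 + 7.890·21.20 + 25.00·54.10 + 13.70·26.90) / 184.6 = 2040/184.6 = 11.05 mg/L.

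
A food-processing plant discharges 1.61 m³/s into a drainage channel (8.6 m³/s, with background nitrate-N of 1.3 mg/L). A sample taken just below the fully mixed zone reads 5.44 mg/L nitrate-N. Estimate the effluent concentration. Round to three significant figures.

Mass balance: 8.600·1.300 + 1.610·Cₑ = 10.21·5.440
→ Cₑ = (10.21·5.440 − 8.600·1.300) / 1.610 = 27.55 mg/L.

27.6 mg/L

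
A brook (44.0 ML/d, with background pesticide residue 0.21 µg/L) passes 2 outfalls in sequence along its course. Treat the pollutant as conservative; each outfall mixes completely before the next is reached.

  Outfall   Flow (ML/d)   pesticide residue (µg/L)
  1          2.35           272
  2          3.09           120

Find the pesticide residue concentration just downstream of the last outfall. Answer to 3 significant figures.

Outfall 1: combined Q = 46.35 ML/d; C = (44.00·0.2100 + 2.350·272.0)/46.35 = 13.99 µg/L.
Outfall 2: combined Q = 49.44 ML/d; C = (46.35·13.99 + 3.090·120.0)/49.44 = 20.62 µg/L.

20.6 µg/L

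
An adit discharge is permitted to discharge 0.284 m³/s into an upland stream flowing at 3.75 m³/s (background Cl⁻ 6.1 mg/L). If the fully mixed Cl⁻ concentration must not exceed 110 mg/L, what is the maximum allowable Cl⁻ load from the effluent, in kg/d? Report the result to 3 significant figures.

Mass balance at the limit: 3.750·6.100 + 0.2840·Cₑ = 4.034·110 → Cₑ = 1482 mg/L.
Load = 0.2840 m³/s × 1482 g/m³ × 86 400 s/d = 36360 kg/d.

36400 kg/d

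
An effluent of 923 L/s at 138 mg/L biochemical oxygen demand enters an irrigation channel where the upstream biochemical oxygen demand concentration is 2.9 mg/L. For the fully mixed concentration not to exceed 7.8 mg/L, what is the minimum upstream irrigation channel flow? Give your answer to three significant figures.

Set C_mix = 7.8: (Q·2.900 + 923.0·138.0) / (Q + 923.0) = 7.8
→ Q = 923.0·(138.0 − 7.8)/(7.8 − 2.900) = 24530 L/s.

24500 L/s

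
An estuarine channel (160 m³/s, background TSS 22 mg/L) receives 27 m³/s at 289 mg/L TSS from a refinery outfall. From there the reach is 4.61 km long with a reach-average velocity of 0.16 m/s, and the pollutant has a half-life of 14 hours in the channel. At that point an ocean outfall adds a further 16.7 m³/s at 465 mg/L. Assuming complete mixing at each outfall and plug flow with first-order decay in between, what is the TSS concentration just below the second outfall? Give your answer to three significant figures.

After mixing, C = (160.0·22.00 + 27.00·289.0) / 187.0 = 11320/187.0 = 60.55 mg/L; combined flow 187.0 m³/s.
Travel time t = 4.61·1000 / 0.16 = 28810 s = 8.003 h.
Half-life 14 h → k = ln 2 / 14 = 0.04951 h⁻¹ = 1.188 d⁻¹.
Decay over the reach: 60.55·exp(−kt) = 60.55·0.6728 = 40.74 mg/L.
Second outfall: C = (187.0·40.74 + 16.70·465.0)/203.7 = 75.52 mg/L.

75.5 mg/L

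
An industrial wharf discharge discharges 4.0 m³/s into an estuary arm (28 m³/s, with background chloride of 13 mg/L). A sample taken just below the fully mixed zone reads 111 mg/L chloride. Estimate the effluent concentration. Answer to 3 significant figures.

Mass balance: 28.00·13.00 + 4.000·Cₑ = 32.00·111.0
→ Cₑ = (32.00·111.0 − 28.00·13.00) / 4.000 = 797.0 mg/L.

797 mg/L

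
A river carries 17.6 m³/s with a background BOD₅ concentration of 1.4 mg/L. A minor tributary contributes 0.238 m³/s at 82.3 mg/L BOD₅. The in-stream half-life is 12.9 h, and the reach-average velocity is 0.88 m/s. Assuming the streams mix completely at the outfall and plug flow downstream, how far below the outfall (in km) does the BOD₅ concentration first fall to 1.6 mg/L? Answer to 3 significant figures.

Flow-weighted average: C = (17.60·1.400 + 0.2380·82.30) / 17.84 = 44.23/17.84 = 2.479 mg/L.
Half-life 12.9 h → k = ln 2 / 12.9 = 0.05373 h⁻¹ = 1.290 d⁻¹.
Set 2.479·exp(−k·t) = 1.6 → t = ln(2.479/1.6)/k = 29350 s = 8.152 h.
Distance = v·t = 0.88·29350 = 25820 m = 25.82 km.

25.8 km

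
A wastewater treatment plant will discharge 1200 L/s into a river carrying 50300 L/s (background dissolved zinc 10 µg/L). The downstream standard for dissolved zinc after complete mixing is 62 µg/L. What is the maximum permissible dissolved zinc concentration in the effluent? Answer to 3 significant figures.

2240 µg/L

At the limit, (Qr·Cr + Qe·Cₑ)/(Qr + Qe) = 62:
Cₑ = (51500·62 − 50300·10.00) / 1200 = 2242 µg/L.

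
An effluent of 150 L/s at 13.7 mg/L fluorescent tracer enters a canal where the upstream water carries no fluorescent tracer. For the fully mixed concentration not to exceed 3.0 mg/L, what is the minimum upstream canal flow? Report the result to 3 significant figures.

Set C_mix = 3.0: (Q·0 + 150.0·13.70) / (Q + 150.0) = 3.0
→ Q = 150.0·(13.70 − 3.0)/(3.0 − 0) = 535.0 L/s.

535 L/s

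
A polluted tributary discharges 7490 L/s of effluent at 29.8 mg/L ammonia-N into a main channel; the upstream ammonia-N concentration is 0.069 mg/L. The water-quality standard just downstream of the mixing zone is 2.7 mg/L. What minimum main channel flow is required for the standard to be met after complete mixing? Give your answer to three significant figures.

77100 L/s

Set C_mix = 2.7: (Q·0.06900 + 7490·29.80) / (Q + 7490) = 2.7
→ Q = 7490·(29.80 − 2.7)/(2.7 − 0.06900) = 77150 L/s.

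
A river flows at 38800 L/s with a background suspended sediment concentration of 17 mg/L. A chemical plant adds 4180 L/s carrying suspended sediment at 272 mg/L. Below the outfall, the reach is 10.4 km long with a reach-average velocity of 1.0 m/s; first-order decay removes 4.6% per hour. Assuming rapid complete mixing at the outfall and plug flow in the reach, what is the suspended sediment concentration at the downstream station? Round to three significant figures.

36.5 mg/L

Flow-weighted average: C = (38800·17.00 + 4180·272.0) / 42980 = 1797000/42980 = 41.80 mg/L.
Travel time t = 10.4·1000 / 1.0 = 10400 s = 2.889 h.
4.6%/h lost → k = −ln(1 − 0.046) = 0.04709 h⁻¹.
Applying C = C₀e^(−kt): 41.80 × 0.8728 = 36.48 mg/L.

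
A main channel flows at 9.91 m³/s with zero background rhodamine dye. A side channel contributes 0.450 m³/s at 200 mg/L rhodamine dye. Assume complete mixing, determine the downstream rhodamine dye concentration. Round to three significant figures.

Conservation of mass: C = (9.910·0 + 0.4500·200.0) / 10.36 = 90.00/10.36 = 8.687 mg/L.

8.69 mg/L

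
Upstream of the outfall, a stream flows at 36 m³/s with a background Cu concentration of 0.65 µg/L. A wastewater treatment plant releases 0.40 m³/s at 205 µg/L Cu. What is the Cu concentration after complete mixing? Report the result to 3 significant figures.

2.90 µg/L

Conservation of mass: C = (36.00·0.6500 + 0.4000·205.0) / 36.40 = 105.4/36.40 = 2.896 µg/L.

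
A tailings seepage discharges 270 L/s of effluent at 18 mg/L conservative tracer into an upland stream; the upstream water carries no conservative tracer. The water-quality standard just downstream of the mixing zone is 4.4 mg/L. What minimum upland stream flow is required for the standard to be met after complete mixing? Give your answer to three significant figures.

835 L/s

Set C_mix = 4.4: (Q·0 + 270.0·18.00) / (Q + 270.0) = 4.4
→ Q = 270.0·(18.00 − 4.4)/(4.4 − 0) = 834.5 L/s.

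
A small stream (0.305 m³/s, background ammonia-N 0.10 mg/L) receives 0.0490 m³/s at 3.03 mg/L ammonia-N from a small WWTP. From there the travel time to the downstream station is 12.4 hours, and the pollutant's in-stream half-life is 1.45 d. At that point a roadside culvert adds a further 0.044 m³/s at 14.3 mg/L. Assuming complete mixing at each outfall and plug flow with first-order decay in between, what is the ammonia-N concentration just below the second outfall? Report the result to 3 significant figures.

After mixing, C = (0.3050·0.1000 + 0.04900·3.030) / 0.3540 = 0.1790/0.3540 = 0.5056 mg/L; combined flow 0.3540 m³/s.
Half-life 1.45 d → k = ln 2 / 1.45 = 0.4780 d⁻¹.
After decay, C = 0.5056 × e^(−kt) = 0.5056 × 0.7812 = 0.3949 mg/L.
Second outfall: C = (0.3540·0.3949 + 0.04400·14.30)/0.3980 = 1.932 mg/L.

1.93 mg/L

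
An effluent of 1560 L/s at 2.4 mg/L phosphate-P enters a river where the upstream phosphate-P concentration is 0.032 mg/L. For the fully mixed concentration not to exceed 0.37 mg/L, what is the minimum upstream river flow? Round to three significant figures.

Set C_mix = 0.37: (Q·0.03200 + 1560·2.400) / (Q + 1560) = 0.37
→ Q = 1560·(2.400 − 0.37)/(0.37 − 0.03200) = 9369 L/s.

9370 L/s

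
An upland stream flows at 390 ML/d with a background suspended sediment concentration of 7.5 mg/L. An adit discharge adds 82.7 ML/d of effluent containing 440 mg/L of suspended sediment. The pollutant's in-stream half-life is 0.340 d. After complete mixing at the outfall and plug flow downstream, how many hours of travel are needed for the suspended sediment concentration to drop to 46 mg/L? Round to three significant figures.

6.97 h

Mixed concentration C = ΣQC/ΣQ = (390.0·7.500 + 82.70·440.0) / 472.7 = 39310/472.7 = 83.17 mg/L.
Half-life 0.340 d → k = ln 2 / 0.340 = 2.039 d⁻¹.
83.17·exp(−k·t) = 46 → t = ln(83.17/46)/k = 25100 s = 6.972 h.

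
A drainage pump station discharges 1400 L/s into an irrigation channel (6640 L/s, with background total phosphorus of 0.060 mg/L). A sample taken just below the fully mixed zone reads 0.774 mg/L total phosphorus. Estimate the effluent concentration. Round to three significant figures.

Mass balance: 6640·0.06000 + 1400·Cₑ = 8040·0.7740
→ Cₑ = (8040·0.7740 − 6640·0.06000) / 1400 = 4.160 mg/L.

4.16 mg/L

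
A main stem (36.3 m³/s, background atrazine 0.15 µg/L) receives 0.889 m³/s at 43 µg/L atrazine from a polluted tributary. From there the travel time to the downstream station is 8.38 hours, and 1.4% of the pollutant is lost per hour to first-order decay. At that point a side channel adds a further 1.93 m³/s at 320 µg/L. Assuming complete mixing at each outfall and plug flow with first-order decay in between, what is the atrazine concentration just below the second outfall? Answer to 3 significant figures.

Mixed concentration C = ΣQC/ΣQ = (36.30·0.1500 + 0.8890·43.00) / 37.19 = 43.67/37.19 = 1.174 µg/L; combined flow 37.19 m³/s.
1.4%/h lost → k = −ln(1 − 0.014) = 0.01410 h⁻¹.
Decay over the reach: 1.174·exp(−kt) = 1.174·0.8886 = 1.043 µg/L.
Second outfall: C = (37.19·1.043 + 1.930·320.0)/39.12 = 16.78 µg/L.

16.8 µg/L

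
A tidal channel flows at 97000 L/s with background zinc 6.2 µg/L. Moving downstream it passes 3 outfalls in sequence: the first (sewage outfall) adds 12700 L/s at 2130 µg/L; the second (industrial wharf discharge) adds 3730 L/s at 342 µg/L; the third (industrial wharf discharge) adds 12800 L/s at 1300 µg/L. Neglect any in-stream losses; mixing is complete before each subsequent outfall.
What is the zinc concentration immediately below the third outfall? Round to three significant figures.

361 µg/L

Outfall 1: combined Q = 109700 L/s; C = (97000·6.200 + 12700·2130)/109700 = 252.1 µg/L.
Outfall 2: combined Q = 113400 L/s; C = (109700·252.1 + 3730·342.0)/113400 = 255.0 µg/L.
Outfall 3: combined Q = 126200 L/s; C = (113400·255.0 + 12800·1300)/126200 = 361.0 µg/L.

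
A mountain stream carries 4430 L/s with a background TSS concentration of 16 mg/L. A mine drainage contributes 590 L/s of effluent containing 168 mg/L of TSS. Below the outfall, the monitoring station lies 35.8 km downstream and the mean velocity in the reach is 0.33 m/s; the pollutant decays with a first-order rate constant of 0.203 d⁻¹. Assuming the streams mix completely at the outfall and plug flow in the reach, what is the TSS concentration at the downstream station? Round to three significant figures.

26.2 mg/L

Flow-weighted average: C = (4430·16.00 + 590.0·168.0) / 5020 = 170000/5020 = 33.86 mg/L.
Travel time t = 35.8·1000 / 0.33 = 108500 s = 30.13 h.
Decay over the reach: 33.86·exp(−kt) = 33.86·0.7750 = 26.25 mg/L.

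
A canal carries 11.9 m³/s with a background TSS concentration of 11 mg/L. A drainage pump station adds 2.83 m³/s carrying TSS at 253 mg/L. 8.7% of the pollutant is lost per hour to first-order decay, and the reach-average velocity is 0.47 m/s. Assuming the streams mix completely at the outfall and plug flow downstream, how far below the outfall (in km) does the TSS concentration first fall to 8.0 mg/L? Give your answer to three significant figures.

36.7 km

Flow-weighted average: C = (11.90·11.00 + 2.830·253.0) / 14.73 = 846.9/14.73 = 57.49 mg/L.
8.7%/h lost → k = −ln(1 − 0.087) = 0.09102 h⁻¹.
Set 57.49·exp(−k·t) = 8.0 → t = ln(57.49/8.0)/k = 78010 s = 21.67 h.
Distance = v·t = 0.47·78010 = 36660 m = 36.66 km.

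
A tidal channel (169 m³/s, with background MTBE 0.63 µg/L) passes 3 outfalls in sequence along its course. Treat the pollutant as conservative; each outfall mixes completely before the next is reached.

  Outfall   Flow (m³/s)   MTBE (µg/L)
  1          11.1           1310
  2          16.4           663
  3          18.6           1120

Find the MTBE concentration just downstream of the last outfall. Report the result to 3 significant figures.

215 µg/L

Below outfall 1: Q → 180.1 m³/s, C = (169.0·0.6300 + 11.10·1310)/180.1 = 81.33 µg/L.
Below outfall 2: Q → 196.5 m³/s, C = (180.1·81.33 + 16.40·663.0)/196.5 = 129.9 µg/L.
Below outfall 3: Q → 215.1 m³/s, C = (196.5·129.9 + 18.60·1120)/215.1 = 215.5 µg/L.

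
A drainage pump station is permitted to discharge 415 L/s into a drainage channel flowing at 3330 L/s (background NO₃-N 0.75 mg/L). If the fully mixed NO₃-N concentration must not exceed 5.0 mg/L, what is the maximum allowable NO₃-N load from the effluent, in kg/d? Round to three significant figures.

Mass balance at the limit: 3330·0.7500 + 415.0·Cₑ = 3745·5.0 → Cₑ = 39.10 mg/L.
415.0 L/s = 0.4150 m³/s. Load = 0.4150 m³/s × 39.10 g/m³ × 86 400 s/d = 1402 kg/d.

1400 kg/d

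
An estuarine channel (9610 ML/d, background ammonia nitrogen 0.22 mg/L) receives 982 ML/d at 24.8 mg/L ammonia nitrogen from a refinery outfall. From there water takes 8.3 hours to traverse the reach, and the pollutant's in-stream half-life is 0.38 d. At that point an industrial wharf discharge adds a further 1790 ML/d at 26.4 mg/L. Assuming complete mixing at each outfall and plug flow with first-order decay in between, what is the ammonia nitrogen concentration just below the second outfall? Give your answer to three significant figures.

Mass balance: C = (9610·0.2200 + 982.0·24.80) / 10590 = 26470/10590 = 2.499 mg/L; combined flow 10590 ML/d.
Half-life 0.38 d → k = ln 2 / 0.38 = 1.824 d⁻¹.
Applying C = C₀e^(−kt): 2.499 × 0.5322 = 1.330 mg/L.
At the second outfall, C = (10590·1.330 + 1790·26.40) / (10590 + 1790) = 4.954 mg/L.

4.95 mg/L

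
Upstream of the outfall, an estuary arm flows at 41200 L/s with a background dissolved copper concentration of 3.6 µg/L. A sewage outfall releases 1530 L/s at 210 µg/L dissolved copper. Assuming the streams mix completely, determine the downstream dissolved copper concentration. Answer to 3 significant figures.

Mass balance: C = (41200·3.600 + 1530·210.0) / 42730 = 469600/42730 = 10.99 µg/L.

11.0 µg/L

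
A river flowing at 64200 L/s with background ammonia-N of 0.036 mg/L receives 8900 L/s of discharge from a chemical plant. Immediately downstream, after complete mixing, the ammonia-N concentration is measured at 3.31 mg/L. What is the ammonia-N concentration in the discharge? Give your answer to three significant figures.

Mass balance: 64200·0.03600 + 8900·Cₑ = 73100·3.310
→ Cₑ = (73100·3.310 − 64200·0.03600) / 8900 = 26.93 mg/L.

26.9 mg/L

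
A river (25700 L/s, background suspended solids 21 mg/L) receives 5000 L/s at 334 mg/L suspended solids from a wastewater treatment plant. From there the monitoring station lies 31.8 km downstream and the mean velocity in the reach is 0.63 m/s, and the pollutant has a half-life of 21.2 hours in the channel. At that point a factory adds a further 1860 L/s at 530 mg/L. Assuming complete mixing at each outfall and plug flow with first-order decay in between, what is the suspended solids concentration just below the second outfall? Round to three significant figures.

73.2 mg/L

Mixed concentration C = ΣQC/ΣQ = (25700·21.00 + 5000·334.0) / 30700 = 2210000/30700 = 71.98 mg/L; combined flow 30700 L/s.
Travel time t = 31.8·1000 / 0.63 = 50480 s = 14.02 h.
Half-life 21.2 h → k = ln 2 / 21.2 = 0.03270 h⁻¹ = 0.7847 d⁻¹.
Applying C = C₀e^(−kt): 71.98 × 0.6323 = 45.51 mg/L.
Second outfall: C = (30700·45.51 + 1860·530.0)/32560 = 73.19 mg/L.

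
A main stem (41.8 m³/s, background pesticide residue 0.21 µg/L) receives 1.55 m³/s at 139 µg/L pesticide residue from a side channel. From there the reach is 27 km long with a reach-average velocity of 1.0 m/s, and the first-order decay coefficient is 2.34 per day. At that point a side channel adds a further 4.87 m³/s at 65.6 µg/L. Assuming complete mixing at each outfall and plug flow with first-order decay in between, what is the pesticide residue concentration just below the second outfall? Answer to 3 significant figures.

8.86 µg/L

After mixing, C = (41.80·0.2100 + 1.550·139.0) / 43.35 = 224.2/43.35 = 5.173 µg/L; combined flow 43.35 m³/s.
Travel time t = 27·1000 / 1.0 = 27000 s = 7.500 h.
First-order decay: C = 5.173·exp(−k·t) = 5.173·0.4813 = 2.490 µg/L.
Second outfall: C = (43.35·2.490 + 4.870·65.60)/48.22 = 8.863 µg/L.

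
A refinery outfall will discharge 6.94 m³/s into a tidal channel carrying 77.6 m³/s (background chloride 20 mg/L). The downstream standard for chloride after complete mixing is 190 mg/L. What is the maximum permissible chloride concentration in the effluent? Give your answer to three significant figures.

At the limit, (Qr·Cr + Qe·Cₑ)/(Qr + Qe) = 190:
Cₑ = (84.54·190 − 77.60·20.00) / 6.940 = 2091 mg/L.

2090 mg/L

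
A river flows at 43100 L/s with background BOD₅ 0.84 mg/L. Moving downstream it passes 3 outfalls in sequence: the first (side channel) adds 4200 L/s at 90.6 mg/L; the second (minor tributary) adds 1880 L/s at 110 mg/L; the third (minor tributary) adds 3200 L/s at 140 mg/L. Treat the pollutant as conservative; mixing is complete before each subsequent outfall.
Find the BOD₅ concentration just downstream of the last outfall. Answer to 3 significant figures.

After outfall 1: Q = 43100 + 4200 = 47300 L/s; C = (43100·0.8400 + 4200·90.60)/47300 = 8.810 mg/L.
After outfall 2: Q = 47300 + 1880 = 49180 L/s; C = (47300·8.810 + 1880·110.0)/49180 = 12.68 mg/L.
After outfall 3: Q = 49180 + 3200 = 52380 L/s; C = (49180·12.68 + 3200·140.0)/52380 = 20.46 mg/L.

20.5 mg/L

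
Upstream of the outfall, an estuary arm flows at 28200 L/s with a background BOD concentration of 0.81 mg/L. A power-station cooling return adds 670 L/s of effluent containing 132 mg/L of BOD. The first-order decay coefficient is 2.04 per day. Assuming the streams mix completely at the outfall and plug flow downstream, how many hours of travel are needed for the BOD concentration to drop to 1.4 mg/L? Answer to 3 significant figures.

11.9 h

Mixed concentration C = ΣQC/ΣQ = (28200·0.8100 + 670.0·132.0) / 28870 = 111300/28870 = 3.855 mg/L.
3.855·exp(−k·t) = 1.4 → t = ln(3.855/1.4)/k = 42890 s = 11.92 h.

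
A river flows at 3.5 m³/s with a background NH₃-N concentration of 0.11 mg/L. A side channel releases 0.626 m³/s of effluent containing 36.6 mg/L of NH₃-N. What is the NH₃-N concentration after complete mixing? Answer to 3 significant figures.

Mass balance: C = (3.500·0.1100 + 0.6260·36.60) / 4.126 = 23.30/4.126 = 5.646 mg/L.

5.65 mg/L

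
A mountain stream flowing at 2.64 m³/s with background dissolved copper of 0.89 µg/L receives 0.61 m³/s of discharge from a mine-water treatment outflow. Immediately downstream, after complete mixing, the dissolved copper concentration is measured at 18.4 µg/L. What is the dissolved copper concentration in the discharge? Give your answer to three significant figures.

94.2 µg/L

Mass balance: 2.640·0.8900 + 0.6100·Cₑ = 3.250·18.40
→ Cₑ = (3.250·18.40 − 2.640·0.8900) / 0.6100 = 94.18 µg/L.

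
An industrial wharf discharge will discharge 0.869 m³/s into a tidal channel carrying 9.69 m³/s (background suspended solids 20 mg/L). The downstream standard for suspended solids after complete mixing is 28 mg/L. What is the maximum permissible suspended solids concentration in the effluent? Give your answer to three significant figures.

At the limit, (Qr·Cr + Qe·Cₑ)/(Qr + Qe) = 28:
Cₑ = (10.56·28 − 9.690·20.00) / 0.8690 = 117.2 mg/L.

117 mg/L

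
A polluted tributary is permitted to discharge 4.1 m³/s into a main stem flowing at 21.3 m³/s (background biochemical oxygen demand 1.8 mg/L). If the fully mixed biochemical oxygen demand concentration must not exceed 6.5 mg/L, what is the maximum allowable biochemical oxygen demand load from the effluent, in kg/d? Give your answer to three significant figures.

11000 kg/d

Mass balance at the limit: 21.30·1.800 + 4.100·Cₑ = 25.40·6.5 → Cₑ = 30.92 mg/L.
Load = 4.100 m³/s × 30.92 g/m³ × 86 400 s/d = 10950 kg/d.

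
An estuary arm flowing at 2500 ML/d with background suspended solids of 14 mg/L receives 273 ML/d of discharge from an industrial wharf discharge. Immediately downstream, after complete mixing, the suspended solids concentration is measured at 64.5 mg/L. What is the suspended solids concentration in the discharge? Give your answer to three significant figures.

Mass balance: 2500·14.00 + 273.0·Cₑ = 2773·64.50
→ Cₑ = (2773·64.50 − 2500·14.00) / 273.0 = 527.0 mg/L.

527 mg/L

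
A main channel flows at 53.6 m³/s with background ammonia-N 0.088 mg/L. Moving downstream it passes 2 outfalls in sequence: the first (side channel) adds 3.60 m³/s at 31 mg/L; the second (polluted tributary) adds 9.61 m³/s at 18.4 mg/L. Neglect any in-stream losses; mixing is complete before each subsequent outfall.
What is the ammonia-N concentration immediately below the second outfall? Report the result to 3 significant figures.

4.39 mg/L

Below outfall 1: Q → 57.20 m³/s, C = (53.60·0.08800 + 3.600·31.00)/57.20 = 2.034 mg/L.
Below outfall 2: Q → 66.81 m³/s, C = (57.20·2.034 + 9.610·18.40)/66.81 = 4.388 mg/L.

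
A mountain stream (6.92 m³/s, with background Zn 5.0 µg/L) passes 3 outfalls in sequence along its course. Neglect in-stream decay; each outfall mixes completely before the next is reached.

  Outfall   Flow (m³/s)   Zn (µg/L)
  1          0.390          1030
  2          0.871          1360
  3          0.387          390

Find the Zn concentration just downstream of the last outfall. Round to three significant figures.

Outfall 1: combined Q = 7.310 m³/s; C = (6.920·5.000 + 0.3900·1030)/7.310 = 59.69 µg/L.
Outfall 2: combined Q = 8.181 m³/s; C = (7.310·59.69 + 0.8710·1360)/8.181 = 198.1 µg/L.
Outfall 3: combined Q = 8.568 m³/s; C = (8.181·198.1 + 0.3870·390.0)/8.568 = 206.8 µg/L.

207 µg/L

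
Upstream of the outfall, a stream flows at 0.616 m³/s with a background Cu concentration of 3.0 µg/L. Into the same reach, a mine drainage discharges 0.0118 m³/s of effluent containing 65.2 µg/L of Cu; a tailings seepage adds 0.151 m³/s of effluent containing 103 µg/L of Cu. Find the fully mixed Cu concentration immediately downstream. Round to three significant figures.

23.3 µg/L

Mass balance: C = (0.6160·3.000 + 0.01180·65.20 + 0.1510·103.0) / 0.7788 = 18.17/0.7788 = 23.33 µg/L.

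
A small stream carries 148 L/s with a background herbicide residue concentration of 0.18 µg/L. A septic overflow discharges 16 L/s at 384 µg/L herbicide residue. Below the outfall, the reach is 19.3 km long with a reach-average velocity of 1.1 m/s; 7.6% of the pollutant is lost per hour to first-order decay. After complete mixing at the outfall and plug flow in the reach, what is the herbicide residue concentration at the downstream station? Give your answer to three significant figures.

Flow-weighted average: C = (148.0·0.1800 + 16.00·384.0) / 164.0 = 6171/164.0 = 37.63 µg/L.
Travel time t = 19.3·1000 / 1.1 = 17550 s = 4.874 h.
7.6%/h lost → k = −ln(1 − 0.076) = 0.07904 h⁻¹.
Decay over the reach: 37.63·exp(−kt) = 37.63·0.6803 = 25.60 µg/L.

25.6 µg/L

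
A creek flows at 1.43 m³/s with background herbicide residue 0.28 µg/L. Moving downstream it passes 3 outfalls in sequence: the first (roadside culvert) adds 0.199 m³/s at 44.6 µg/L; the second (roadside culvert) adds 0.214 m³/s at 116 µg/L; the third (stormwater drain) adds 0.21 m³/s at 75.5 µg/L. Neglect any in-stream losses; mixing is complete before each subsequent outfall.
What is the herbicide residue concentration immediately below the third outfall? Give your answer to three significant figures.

Outfall 1: combined Q = 1.629 m³/s; C = (1.430·0.2800 + 0.1990·44.60)/1.629 = 5.694 µg/L.
Outfall 2: combined Q = 1.843 m³/s; C = (1.629·5.694 + 0.2140·116.0)/1.843 = 18.50 µg/L.
Outfall 3: combined Q = 2.053 m³/s; C = (1.843·18.50 + 0.2100·75.50)/2.053 = 24.33 µg/L.

24.3 µg/L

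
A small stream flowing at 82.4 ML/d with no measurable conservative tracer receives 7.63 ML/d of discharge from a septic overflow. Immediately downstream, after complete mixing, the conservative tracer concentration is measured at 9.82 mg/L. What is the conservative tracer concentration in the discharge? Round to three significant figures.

Mass balance: 82.40·0 + 7.630·Cₑ = 90.03·9.820
→ Cₑ = (90.03·9.820 − 82.40·0) / 7.630 = 115.9 mg/L.

116 mg/L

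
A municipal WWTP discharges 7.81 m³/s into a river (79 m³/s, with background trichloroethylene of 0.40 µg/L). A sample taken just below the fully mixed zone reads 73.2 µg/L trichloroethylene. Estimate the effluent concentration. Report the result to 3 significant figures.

Mass balance: 79.00·0.4000 + 7.810·Cₑ = 86.81·73.20
→ Cₑ = (86.81·73.20 − 79.00·0.4000) / 7.810 = 809.6 µg/L.

810 µg/L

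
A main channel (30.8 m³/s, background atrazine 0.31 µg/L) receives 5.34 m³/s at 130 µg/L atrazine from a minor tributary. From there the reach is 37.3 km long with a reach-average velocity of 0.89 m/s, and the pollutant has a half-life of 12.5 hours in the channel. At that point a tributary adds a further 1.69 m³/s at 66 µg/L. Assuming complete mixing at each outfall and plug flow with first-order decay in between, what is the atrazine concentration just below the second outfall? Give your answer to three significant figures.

12.7 µg/L

Flow-weighted average: C = (30.80·0.3100 + 5.340·130.0) / 36.14 = 703.7/36.14 = 19.47 µg/L; combined flow 36.14 m³/s.
Travel time t = 37.3·1000 / 0.89 = 41910 s = 11.64 h.
Half-life 12.5 h → k = ln 2 / 12.5 = 0.05545 h⁻¹ = 1.331 d⁻¹.
First-order decay: C = 19.47·exp(−k·t) = 19.47·0.5244 = 10.21 µg/L.
Second outfall: C = (36.14·10.21 + 1.690·66.00)/37.83 = 12.70 µg/L.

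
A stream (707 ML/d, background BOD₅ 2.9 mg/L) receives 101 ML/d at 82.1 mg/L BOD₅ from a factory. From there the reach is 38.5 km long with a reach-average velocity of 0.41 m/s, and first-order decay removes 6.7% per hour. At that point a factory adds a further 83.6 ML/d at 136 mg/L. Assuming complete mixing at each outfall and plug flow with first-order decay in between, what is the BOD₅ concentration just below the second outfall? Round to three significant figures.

Mixed concentration C = ΣQC/ΣQ = (707.0·2.900 + 101.0·82.10) / 808.0 = 10340/808.0 = 12.80 mg/L; combined flow 808.0 ML/d.
Travel time t = 38.5·1000 / 0.41 = 93900 s = 26.08 h.
6.7%/h lost → k = −ln(1 − 0.067) = 0.06935 h⁻¹.
After decay, C = 12.80 × e^(−kt) = 12.80 × 0.1638 = 2.097 mg/L.
Second outfall: C = (808.0·2.097 + 83.60·136.0)/891.6 = 14.65 mg/L.

14.7 mg/L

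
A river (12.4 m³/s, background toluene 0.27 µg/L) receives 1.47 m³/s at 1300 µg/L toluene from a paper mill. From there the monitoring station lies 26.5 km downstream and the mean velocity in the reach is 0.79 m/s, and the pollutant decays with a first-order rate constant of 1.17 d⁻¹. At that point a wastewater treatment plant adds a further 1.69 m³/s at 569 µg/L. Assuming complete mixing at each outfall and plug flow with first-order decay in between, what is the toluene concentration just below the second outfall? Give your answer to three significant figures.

After mixing, C = (12.40·0.2700 + 1.470·1300) / 13.87 = 1914/13.87 = 138.0 µg/L; combined flow 13.87 m³/s.
Travel time t = 26.5·1000 / 0.79 = 33540 s = 9.318 h.
Decay over the reach: 138.0·exp(−kt) = 138.0·0.6349 = 87.63 µg/L.
Second outfall: C = (13.87·87.63 + 1.690·569.0)/15.56 = 139.9 µg/L.

140 µg/L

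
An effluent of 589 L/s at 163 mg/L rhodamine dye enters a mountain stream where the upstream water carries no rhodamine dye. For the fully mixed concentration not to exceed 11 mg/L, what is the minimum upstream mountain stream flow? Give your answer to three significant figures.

Set C_mix = 11: (Q·0 + 589.0·163.0) / (Q + 589.0) = 11
→ Q = 589.0·(163.0 − 11)/(11 − 0) = 8139 L/s.

8140 L/s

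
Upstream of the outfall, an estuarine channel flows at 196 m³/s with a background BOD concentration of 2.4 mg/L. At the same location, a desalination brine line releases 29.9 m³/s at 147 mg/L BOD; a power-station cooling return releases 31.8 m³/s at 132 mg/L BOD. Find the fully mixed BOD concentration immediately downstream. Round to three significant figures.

35.2 mg/L

After mixing, C = (196.0·2.400 + 29.90·147.0 + 31.80·132.0) / 257.7 = 9063/257.7 = 35.17 mg/L.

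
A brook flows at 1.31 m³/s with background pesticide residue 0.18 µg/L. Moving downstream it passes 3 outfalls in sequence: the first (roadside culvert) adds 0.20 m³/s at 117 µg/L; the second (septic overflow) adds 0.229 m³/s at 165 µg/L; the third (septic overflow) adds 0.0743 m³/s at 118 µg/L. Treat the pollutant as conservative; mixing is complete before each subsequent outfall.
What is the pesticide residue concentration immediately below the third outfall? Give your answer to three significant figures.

Below outfall 1: Q → 1.510 m³/s, C = (1.310·0.1800 + 0.2000·117.0)/1.510 = 15.65 µg/L.
Below outfall 2: Q → 1.739 m³/s, C = (1.510·15.65 + 0.2290·165.0)/1.739 = 35.32 µg/L.
Below outfall 3: Q → 1.813 m³/s, C = (1.739·35.32 + 0.07430·118.0)/1.813 = 38.71 µg/L.

38.7 µg/L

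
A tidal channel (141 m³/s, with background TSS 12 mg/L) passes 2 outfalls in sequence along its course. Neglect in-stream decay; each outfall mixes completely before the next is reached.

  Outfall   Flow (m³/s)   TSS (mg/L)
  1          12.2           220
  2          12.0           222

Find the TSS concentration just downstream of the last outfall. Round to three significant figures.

Below outfall 1: Q → 153.2 m³/s, C = (141.0·12.00 + 12.20·220.0)/153.2 = 28.56 mg/L.
Below outfall 2: Q → 165.2 m³/s, C = (153.2·28.56 + 12.00·222.0)/165.2 = 42.62 mg/L.

42.6 mg/L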